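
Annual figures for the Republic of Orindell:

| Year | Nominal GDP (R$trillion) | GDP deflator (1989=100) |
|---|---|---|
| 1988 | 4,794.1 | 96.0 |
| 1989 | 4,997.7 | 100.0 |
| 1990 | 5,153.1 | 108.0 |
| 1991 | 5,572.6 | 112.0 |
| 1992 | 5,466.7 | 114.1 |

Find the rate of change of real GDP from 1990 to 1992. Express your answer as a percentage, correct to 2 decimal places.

Real GDP 1990 = 5153.1/1.080 = 4771.39.
Real GDP 1992 = 5466.7/1.141 = 4791.15.
Change = 4791.15/4771.39 − 1 = 0.0041.

0.41%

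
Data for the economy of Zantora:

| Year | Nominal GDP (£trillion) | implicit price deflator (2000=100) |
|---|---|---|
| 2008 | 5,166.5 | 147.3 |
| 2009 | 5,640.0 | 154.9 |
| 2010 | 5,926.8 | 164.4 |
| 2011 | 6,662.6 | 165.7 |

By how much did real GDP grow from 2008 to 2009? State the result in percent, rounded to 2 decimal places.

3.81%

Real GDP 2008 = 5166.5/1.473 = 3507.47.
Real GDP 2009 = 5640.0/1.549 = 3641.06.
Change = 3641.06/3507.47 − 1 = 0.0381.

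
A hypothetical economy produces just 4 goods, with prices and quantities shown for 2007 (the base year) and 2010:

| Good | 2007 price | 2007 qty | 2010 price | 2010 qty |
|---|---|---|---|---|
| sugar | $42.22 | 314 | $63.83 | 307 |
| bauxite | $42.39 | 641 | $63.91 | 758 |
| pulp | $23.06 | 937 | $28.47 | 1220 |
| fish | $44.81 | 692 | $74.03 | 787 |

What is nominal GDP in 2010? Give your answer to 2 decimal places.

Nominal GDP 2010 = Σ (p_2010 × q_2010) = 63.83·307 + 63.91·758 + 28.47·1220 + 74.03·787 = 161034.60.

$161034.60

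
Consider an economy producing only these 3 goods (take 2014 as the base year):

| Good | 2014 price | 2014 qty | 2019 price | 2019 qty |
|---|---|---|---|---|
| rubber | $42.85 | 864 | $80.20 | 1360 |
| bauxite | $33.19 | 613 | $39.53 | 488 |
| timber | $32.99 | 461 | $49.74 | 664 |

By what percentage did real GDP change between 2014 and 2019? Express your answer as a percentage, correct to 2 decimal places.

32.80%

Real GDP 2014 = Nominal GDP 2014 = 42.85·864 + 33.19·613 + 32.99·461 = 72576.26.
Real GDP 2019 (at 2014 prices) = 42.85·1360 + 33.19·488 + 32.99·664 = 96378.08.
Real growth = 96378.08/72576.26 − 1 = 0.3280.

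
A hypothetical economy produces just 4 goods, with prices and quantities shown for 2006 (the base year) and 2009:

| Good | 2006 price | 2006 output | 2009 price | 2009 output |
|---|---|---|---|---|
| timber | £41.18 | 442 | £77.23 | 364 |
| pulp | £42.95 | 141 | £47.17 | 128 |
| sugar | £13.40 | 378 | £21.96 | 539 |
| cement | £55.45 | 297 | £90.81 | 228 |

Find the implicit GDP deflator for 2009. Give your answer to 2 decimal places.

Nominal GDP 2009 = 77.23·364 + 47.17·128 + 21.96·539 + 90.81·228 = 66690.60.
Real GDP 2009 (at 2006 prices) = 41.18·364 + 42.95·128 + 13.40·539 + 55.45·228 = 40352.32.
Deflator = Nominal/Real × 100 = 66690.60/40352.32 × 100 = 165.271.

165.27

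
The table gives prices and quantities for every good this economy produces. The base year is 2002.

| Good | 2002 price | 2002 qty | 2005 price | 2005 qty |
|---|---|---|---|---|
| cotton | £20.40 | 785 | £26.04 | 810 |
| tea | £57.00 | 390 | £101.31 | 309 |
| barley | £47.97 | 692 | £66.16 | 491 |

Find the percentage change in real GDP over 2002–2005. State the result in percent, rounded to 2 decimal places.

-19.25%

Real GDP 2002 = Nominal GDP 2002 = 20.40·785 + 57.00·390 + 47.97·692 = 71439.24.
Real GDP 2005 (at 2002 prices) = 20.40·810 + 57.00·309 + 47.97·491 = 57690.27.
Real growth = 57690.27/71439.24 − 1 = -0.1925.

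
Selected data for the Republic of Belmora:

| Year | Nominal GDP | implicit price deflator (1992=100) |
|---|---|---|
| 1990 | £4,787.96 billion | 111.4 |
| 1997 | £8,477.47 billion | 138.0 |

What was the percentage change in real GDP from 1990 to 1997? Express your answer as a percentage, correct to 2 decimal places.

Real GDP 1990 = 4787.96 / 1.114 = 4297.99.
Real GDP 1997 = 8477.47 / 1.380 = 6143.09.
Real growth = 6143.09 / 4297.99 − 1 = 0.4293.

42.93%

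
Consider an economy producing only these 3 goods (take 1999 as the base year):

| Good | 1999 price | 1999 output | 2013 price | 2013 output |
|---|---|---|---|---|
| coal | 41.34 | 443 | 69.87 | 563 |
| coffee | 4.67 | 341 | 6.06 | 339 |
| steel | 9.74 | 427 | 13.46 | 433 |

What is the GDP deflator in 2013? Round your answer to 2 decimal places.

Nominal GDP 2013 = 69.87·563 + 6.06·339 + 13.46·433 = 47219.33.
Real GDP 2013 (at 1999 prices) = 41.34·563 + 4.67·339 + 9.74·433 = 29074.97.
Deflator = Nominal/Real × 100 = 47219.33/29074.97 × 100 = 162.405.

162.41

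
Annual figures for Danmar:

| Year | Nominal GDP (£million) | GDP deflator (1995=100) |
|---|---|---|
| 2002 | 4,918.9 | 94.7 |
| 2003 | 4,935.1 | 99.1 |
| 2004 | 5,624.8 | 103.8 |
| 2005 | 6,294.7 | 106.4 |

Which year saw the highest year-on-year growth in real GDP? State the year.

2005

2003: real = 4935.1/0.991 = 4979.92; growth vs 2002 (5194.19) = -4.13%.
2004: real = 5624.8/1.038 = 5418.88; growth vs 2003 (4979.92) = 8.81%.
2005: real = 6294.7/1.064 = 5916.07; growth vs 2004 (5418.88) = 9.18%.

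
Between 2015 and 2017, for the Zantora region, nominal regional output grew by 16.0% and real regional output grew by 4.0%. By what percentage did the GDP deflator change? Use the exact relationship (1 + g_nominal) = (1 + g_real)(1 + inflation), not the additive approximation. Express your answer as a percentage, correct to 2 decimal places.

(1 + g_nom) = (1 + g_real)(1 + π), so π = 1.1600 / 1.0400 − 1 = 0.11538.

11.54%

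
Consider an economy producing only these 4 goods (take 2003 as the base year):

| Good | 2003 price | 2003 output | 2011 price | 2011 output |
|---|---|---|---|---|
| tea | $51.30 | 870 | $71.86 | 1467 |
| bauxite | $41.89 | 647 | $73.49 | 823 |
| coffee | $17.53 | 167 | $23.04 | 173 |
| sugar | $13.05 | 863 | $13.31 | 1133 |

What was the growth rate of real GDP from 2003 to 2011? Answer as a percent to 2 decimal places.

48.45%

Real GDP 2003 = Nominal GDP 2003 = 51.30·870 + 41.89·647 + 17.53·167 + 13.05·863 = 85923.49.
Real GDP 2011 (at 2003 prices) = 51.30·1467 + 41.89·823 + 17.53·173 + 13.05·1133 = 127550.91.
Real growth = 127550.91/85923.49 − 1 = 0.4845.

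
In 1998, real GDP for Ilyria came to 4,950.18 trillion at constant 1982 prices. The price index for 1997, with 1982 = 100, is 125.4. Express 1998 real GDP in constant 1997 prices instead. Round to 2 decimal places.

Real GDP in 1997 prices = Real GDP in 1982 prices × (P_1997/P_1982) = 4950.18 × 1.254 = 6207.53.

6,207.53 trillion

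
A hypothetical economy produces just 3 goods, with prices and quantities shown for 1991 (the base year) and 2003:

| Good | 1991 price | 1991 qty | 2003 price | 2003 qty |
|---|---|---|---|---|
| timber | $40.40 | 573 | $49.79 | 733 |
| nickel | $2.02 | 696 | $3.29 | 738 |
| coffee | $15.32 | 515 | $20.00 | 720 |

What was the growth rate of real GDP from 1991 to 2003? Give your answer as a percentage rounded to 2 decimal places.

Real GDP 1991 = Nominal GDP 1991 = 40.40·573 + 2.02·696 + 15.32·515 = 32444.92.
Real GDP 2003 (at 1991 prices) = 40.40·733 + 2.02·738 + 15.32·720 = 42134.36.
Real growth = 42134.36/32444.92 − 1 = 0.2986.

29.86%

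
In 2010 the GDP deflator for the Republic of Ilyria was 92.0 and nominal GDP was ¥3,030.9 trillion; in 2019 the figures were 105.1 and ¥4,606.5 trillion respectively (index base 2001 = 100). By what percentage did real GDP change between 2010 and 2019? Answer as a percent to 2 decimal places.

33.04%

Deflate each year: 2010 → 3030.9/0.920 = 3294.46; 2019 → 4606.5/1.051 = 4382.97.
So real GDP changed by 4382.97/3294.46 − 1 = 0.3304, i.e. 33.04%.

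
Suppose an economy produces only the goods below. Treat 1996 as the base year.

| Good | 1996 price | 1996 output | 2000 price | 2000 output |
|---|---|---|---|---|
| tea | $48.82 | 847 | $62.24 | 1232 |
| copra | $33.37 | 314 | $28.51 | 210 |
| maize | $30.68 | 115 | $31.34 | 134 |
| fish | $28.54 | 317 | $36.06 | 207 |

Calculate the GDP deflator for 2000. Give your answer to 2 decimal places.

122.23

Nominal GDP 2000 = 62.24·1232 + 28.51·210 + 31.34·134 + 36.06·207 = 94330.76.
Real GDP 2000 (at 1996 prices) = 48.82·1232 + 33.37·210 + 30.68·134 + 28.54·207 = 77172.84.
Deflator = Nominal/Real × 100 = 94330.76/77172.84 × 100 = 122.233.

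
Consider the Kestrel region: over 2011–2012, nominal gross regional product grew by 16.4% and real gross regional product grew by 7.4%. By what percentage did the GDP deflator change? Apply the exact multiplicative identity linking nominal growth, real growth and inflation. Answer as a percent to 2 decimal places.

(1 + g_nom) = (1 + g_real)(1 + π), so π = 1.1640 / 1.0740 − 1 = 0.08380.

8.38%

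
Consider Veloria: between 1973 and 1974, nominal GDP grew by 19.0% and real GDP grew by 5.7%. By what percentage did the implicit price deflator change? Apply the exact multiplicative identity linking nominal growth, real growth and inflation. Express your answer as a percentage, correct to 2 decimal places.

(1 + g_nom) = (1 + g_real)(1 + π), so π = 1.1900 / 1.0570 − 1 = 0.12583.

12.58%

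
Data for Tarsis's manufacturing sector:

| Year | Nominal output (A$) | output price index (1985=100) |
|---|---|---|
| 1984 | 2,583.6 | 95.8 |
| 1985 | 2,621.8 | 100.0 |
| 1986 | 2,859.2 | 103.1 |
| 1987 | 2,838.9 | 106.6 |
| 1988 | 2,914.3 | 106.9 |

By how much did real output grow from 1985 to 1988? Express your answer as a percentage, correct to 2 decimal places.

3.98%

Real output 1985 = 2621.8/1.000 = 2621.80.
Real output 1988 = 2914.3/1.069 = 2726.19.
Change = 2726.19/2621.80 − 1 = 0.0398.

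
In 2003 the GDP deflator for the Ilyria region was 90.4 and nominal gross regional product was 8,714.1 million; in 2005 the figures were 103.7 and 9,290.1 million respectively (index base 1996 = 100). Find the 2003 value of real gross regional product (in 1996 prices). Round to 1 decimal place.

9,639.5 million

Real gross regional product = Nominal / (GDP deflator/100) = 8714.1 / 0.904 = 9639.49.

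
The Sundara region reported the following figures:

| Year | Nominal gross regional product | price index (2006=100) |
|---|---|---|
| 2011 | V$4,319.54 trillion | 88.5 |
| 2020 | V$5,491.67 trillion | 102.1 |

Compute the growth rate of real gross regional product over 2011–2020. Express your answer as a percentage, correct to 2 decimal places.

10.20%

Deflate each year: 2011 → 4319.54/0.885 = 4880.84; 2020 → 5491.67/1.021 = 5378.72.
So real gross regional product changed by 5378.72/4880.84 − 1 = 0.1020, i.e. 10.20%.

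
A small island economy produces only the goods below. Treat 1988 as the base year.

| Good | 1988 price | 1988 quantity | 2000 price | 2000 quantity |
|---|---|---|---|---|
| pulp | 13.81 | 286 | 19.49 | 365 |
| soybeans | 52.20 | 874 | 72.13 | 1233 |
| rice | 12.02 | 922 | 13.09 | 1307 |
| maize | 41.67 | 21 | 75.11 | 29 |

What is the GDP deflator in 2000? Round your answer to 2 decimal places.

Nominal GDP 2000 = 19.49·365 + 72.13·1233 + 13.09·1307 + 75.11·29 = 115336.96.
Real GDP 2000 (at 1988 prices) = 13.81·365 + 52.20·1233 + 12.02·1307 + 41.67·29 = 86321.82.
Deflator = Nominal/Real × 100 = 115336.96/86321.82 × 100 = 133.613.

133.61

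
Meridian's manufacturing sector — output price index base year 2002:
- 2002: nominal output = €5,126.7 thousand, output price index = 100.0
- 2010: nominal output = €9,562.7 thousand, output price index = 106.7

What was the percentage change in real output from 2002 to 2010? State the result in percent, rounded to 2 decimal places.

Deflate each year: 2002 → 5126.7/1.000 = 5126.70; 2010 → 9562.7/1.067 = 8962.23.
So real output changed by 8962.23/5126.70 − 1 = 0.7481, i.e. 74.81%.

74.81%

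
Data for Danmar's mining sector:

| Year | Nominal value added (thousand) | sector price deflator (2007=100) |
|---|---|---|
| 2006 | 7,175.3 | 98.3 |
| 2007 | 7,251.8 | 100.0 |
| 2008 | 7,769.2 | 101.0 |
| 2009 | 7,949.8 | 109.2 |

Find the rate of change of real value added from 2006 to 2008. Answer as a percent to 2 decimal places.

Real value added 2006 = 7175.3/0.983 = 7299.39.
Real value added 2008 = 7769.2/1.010 = 7692.28.
Change = 7692.28/7299.39 − 1 = 0.0538.

5.38%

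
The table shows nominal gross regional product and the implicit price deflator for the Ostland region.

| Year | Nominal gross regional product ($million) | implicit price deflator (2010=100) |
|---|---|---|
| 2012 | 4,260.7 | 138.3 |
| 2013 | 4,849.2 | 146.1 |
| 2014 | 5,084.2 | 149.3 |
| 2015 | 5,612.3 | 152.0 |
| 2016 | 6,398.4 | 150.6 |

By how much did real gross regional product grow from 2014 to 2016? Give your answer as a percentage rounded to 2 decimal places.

24.76%

Real gross regional product 2014 = 5084.2/1.493 = 3405.36.
Real gross regional product 2016 = 6398.4/1.506 = 4248.61.
Change = 4248.61/3405.36 − 1 = 0.2476.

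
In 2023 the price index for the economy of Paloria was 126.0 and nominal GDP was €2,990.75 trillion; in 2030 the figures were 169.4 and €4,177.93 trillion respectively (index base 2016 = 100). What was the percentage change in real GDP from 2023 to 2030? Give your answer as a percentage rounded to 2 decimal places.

Deflate each year: 2023 → 2990.75/1.260 = 2373.61; 2030 → 4177.93/1.694 = 2466.31.
So real GDP changed by 2466.31/2373.61 − 1 = 0.0391, i.e. 3.91%.

3.91%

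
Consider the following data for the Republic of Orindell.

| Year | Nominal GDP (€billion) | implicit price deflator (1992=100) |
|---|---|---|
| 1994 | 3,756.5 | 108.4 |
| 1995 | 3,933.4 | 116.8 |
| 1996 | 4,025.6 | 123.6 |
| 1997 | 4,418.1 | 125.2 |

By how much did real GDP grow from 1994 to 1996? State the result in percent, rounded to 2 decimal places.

Real GDP 1994 = 3756.5/1.084 = 3465.41.
Real GDP 1996 = 4025.6/1.236 = 3256.96.
Change = 3256.96/3465.41 − 1 = -0.0602.

-6.02%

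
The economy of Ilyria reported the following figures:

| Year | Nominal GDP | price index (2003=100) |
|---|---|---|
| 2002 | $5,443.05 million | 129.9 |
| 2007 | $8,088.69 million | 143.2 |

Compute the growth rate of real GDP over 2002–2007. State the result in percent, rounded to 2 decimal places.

34.80%

Real GDP 2002 = 5443.05 / 1.299 = 4190.18.
Real GDP 2007 = 8088.69 / 1.432 = 5648.53.
Real growth = 5648.53 / 4190.18 − 1 = 0.3480.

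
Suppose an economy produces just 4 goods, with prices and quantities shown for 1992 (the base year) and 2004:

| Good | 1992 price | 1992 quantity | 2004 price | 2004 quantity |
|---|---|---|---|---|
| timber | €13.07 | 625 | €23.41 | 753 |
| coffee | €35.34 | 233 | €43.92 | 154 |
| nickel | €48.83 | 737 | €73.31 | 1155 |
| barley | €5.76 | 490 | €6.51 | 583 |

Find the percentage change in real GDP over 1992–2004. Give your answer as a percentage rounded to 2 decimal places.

Real GDP 1992 = Nominal GDP 1992 = 13.07·625 + 35.34·233 + 48.83·737 + 5.76·490 = 55213.08.
Real GDP 2004 (at 1992 prices) = 13.07·753 + 35.34·154 + 48.83·1155 + 5.76·583 = 75040.80.
Real growth = 75040.80/55213.08 − 1 = 0.3591.

35.91%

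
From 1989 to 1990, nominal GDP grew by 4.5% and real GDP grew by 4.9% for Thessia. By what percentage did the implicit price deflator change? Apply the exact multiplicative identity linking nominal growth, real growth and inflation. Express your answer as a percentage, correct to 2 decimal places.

-0.38%

(1 + g_nom) = (1 + g_real)(1 + π), so π = 1.0450 / 1.0490 − 1 = -0.00381.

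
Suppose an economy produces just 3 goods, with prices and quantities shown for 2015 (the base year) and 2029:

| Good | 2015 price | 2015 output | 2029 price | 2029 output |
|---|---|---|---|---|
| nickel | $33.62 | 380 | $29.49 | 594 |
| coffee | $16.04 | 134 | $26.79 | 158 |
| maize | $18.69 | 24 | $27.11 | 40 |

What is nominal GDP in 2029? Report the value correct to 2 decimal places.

Nominal GDP 2029 = Σ (p_2029 × q_2029) = 29.49·594 + 26.79·158 + 27.11·40 = 22834.28.

$22834.28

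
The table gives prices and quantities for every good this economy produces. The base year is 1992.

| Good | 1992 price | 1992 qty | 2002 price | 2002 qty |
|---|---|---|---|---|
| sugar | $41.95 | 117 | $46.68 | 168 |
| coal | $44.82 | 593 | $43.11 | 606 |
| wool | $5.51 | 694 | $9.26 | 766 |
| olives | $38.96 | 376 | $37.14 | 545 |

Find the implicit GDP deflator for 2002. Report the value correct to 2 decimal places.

Nominal GDP 2002 = 46.68·168 + 43.11·606 + 9.26·766 + 37.14·545 = 61301.36.
Real GDP 2002 (at 1992 prices) = 41.95·168 + 44.82·606 + 5.51·766 + 38.96·545 = 59662.38.
Deflator = Nominal/Real × 100 = 61301.36/59662.38 × 100 = 102.747.

102.75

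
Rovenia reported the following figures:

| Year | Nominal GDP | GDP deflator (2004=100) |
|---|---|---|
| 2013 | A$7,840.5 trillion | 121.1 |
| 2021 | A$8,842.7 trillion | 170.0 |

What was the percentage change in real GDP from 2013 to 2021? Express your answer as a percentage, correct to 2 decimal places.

-19.66%

Real GDP 2013 = 7840.5 / 1.211 = 6474.40.
Real GDP 2021 = 8842.7 / 1.700 = 5201.59.
Real growth = 5201.59 / 6474.40 − 1 = -0.1966.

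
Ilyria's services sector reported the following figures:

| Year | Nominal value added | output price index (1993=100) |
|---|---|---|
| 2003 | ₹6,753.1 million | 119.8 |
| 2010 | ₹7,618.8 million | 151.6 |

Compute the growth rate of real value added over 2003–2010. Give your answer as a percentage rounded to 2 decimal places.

Real value added 2003 = 6753.1 / 1.198 = 5636.98.
Real value added 2010 = 7618.8 / 1.516 = 5025.59.
Real growth = 5025.59 / 5636.98 − 1 = -0.1085.

-10.85%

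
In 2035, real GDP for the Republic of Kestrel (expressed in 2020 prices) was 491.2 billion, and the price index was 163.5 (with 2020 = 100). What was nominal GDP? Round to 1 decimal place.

Nominal GDP = Real × (price index/100) = 491.2 × 1.635 = 803.11.

803.1 billion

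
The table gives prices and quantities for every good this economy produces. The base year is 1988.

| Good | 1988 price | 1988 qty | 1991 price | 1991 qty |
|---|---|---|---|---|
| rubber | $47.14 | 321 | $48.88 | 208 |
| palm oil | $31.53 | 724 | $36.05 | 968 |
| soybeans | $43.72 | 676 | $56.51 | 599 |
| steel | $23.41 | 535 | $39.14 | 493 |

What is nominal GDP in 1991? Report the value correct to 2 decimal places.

Nominal GDP 1991 = Σ (p_1991 × q_1991) = 48.88·208 + 36.05·968 + 56.51·599 + 39.14·493 = 98208.95.

$98208.95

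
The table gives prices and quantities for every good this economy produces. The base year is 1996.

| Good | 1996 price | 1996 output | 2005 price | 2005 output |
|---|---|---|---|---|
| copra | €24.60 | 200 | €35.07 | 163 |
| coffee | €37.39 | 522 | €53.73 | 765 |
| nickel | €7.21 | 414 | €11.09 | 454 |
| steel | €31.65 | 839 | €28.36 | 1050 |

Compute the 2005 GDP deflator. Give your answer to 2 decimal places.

118.10

Nominal GDP 2005 = 35.07·163 + 53.73·765 + 11.09·454 + 28.36·1050 = 81632.72.
Real GDP 2005 (at 1996 prices) = 24.60·163 + 37.39·765 + 7.21·454 + 31.65·1050 = 69118.99.
Deflator = Nominal/Real × 100 = 81632.72/69118.99 × 100 = 118.105.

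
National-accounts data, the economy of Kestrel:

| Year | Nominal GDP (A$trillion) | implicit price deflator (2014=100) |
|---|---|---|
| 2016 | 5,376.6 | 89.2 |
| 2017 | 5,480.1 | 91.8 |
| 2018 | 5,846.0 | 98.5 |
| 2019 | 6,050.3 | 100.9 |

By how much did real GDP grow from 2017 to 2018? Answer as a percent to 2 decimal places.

-0.58%

Real GDP 2017 = 5480.1/0.918 = 5969.61.
Real GDP 2018 = 5846.0/0.985 = 5935.03.
Change = 5935.03/5969.61 − 1 = -0.0058.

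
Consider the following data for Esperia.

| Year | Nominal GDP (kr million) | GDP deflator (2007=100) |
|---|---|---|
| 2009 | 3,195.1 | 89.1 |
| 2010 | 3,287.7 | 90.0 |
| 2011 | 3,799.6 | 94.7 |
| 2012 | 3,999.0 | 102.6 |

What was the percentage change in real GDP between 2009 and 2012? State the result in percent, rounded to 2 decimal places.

8.69%

Real GDP 2009 = 3195.1/0.891 = 3585.97.
Real GDP 2012 = 3999.0/1.026 = 3897.66.
Change = 3897.66/3585.97 − 1 = 0.0869.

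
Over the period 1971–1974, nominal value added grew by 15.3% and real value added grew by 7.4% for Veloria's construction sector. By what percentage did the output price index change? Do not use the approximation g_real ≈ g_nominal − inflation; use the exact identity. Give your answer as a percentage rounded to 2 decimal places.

7.36%

(1 + g_nom) = (1 + g_real)(1 + π), so π = 1.1530 / 1.0740 − 1 = 0.07356.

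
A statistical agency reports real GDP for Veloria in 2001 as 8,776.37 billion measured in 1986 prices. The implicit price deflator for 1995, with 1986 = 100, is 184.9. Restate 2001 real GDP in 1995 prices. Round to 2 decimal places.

Real GDP in 1995 prices = Real GDP in 1986 prices × (P_1995/P_1986) = 8776.37 × 1.849 = 16227.51.

16,227.51 billion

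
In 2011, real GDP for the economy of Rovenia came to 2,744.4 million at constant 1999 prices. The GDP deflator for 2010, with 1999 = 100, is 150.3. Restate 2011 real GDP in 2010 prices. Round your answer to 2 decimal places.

Real GDP in 2010 prices = Real GDP in 1999 prices × (P_2010/P_1999) = 2744.4 × 1.503 = 4124.83.

4,124.83 million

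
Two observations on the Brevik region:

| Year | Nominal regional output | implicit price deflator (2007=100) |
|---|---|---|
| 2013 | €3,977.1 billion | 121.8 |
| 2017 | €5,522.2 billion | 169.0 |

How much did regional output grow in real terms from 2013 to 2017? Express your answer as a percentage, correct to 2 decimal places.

0.07%

Deflate each year: 2013 → 3977.1/1.218 = 3265.27; 2017 → 5522.2/1.690 = 3267.57.
So real regional output changed by 3267.57/3265.27 − 1 = 0.0007, i.e. 0.07%.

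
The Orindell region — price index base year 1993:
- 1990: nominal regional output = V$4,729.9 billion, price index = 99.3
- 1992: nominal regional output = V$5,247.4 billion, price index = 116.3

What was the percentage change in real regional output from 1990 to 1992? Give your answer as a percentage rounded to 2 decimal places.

-5.28%

Real regional output 1990 = 4729.9 / 0.993 = 4763.24.
Real regional output 1992 = 5247.4 / 1.163 = 4511.95.
Real growth = 4511.95 / 4763.24 − 1 = -0.0528.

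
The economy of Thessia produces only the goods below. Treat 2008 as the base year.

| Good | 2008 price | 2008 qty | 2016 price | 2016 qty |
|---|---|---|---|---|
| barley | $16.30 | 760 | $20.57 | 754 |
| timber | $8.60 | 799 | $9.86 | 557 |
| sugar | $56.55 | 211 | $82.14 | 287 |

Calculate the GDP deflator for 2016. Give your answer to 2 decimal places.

Nominal GDP 2016 = 20.57·754 + 9.86·557 + 82.14·287 = 44575.98.
Real GDP 2016 (at 2008 prices) = 16.30·754 + 8.60·557 + 56.55·287 = 33310.25.
Deflator = Nominal/Real × 100 = 44575.98/33310.25 × 100 = 133.821.

133.82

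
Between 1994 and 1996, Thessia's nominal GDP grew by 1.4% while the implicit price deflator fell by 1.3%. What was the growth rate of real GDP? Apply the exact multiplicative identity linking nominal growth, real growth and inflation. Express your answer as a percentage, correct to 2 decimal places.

2.74%

(1 + g_nom) = (1 + g_real)(1 + π), so g_real = 1.0140 / 0.9870 − 1 = 0.02736.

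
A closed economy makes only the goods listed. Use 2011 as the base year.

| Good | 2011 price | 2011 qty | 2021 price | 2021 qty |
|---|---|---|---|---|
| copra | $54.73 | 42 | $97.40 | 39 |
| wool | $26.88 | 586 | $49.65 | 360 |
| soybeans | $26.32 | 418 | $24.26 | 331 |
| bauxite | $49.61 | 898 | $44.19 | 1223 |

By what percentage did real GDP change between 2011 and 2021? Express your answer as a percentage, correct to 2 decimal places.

10.32%

Real GDP 2011 = Nominal GDP 2011 = 54.73·42 + 26.88·586 + 26.32·418 + 49.61·898 = 73601.88.
Real GDP 2021 (at 2011 prices) = 54.73·39 + 26.88·360 + 26.32·331 + 49.61·1223 = 81196.22.
Real growth = 81196.22/73601.88 − 1 = 0.1032.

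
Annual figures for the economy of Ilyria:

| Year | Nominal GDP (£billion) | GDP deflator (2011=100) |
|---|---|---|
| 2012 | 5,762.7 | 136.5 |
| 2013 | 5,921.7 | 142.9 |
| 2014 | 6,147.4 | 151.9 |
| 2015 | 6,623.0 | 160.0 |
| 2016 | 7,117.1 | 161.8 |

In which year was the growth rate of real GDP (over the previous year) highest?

2013: real = 5921.7/1.429 = 4143.95; growth vs 2012 (4221.76) = -1.84%.
2014: real = 6147.4/1.519 = 4047.00; growth vs 2013 (4143.95) = -2.34%.
2015: real = 6623.0/1.600 = 4139.38; growth vs 2014 (4047.00) = 2.28%.
2016: real = 7117.1/1.618 = 4398.70; growth vs 2015 (4139.38) = 6.26%.

2016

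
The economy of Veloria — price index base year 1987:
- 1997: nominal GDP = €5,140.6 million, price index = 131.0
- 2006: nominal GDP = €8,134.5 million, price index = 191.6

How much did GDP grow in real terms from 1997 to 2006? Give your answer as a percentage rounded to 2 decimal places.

Deflate each year: 1997 → 5140.6/1.310 = 3924.12; 2006 → 8134.5/1.916 = 4245.56.
So real GDP changed by 4245.56/3924.12 − 1 = 0.0819, i.e. 8.19%.

8.19%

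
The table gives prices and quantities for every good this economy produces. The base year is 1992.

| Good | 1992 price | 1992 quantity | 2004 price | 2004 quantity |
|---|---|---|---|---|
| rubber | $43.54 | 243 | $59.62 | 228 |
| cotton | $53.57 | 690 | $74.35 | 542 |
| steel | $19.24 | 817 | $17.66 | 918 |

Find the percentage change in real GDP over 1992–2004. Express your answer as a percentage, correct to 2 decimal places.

-10.49%

Real GDP 1992 = Nominal GDP 1992 = 43.54·243 + 53.57·690 + 19.24·817 = 63262.60.
Real GDP 2004 (at 1992 prices) = 43.54·228 + 53.57·542 + 19.24·918 = 56624.38.
Real growth = 56624.38/63262.60 − 1 = -0.1049.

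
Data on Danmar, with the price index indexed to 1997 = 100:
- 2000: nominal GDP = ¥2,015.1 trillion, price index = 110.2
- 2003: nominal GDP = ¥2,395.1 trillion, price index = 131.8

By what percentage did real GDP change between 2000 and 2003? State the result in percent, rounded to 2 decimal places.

-0.62%

Deflate each year: 2000 → 2015.1/1.102 = 1828.58; 2003 → 2395.1/1.318 = 1817.22.
So real GDP changed by 1817.22/1828.58 − 1 = -0.0062, i.e. -0.62%.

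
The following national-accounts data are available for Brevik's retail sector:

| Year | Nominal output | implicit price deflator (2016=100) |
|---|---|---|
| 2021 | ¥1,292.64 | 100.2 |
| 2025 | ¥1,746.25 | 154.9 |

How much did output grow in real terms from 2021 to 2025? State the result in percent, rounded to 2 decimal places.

-12.61%

Real output 2021 = 1292.64 / 1.002 = 1290.06.
Real output 2025 = 1746.25 / 1.549 = 1127.34.
Real growth = 1127.34 / 1290.06 − 1 = -0.1261.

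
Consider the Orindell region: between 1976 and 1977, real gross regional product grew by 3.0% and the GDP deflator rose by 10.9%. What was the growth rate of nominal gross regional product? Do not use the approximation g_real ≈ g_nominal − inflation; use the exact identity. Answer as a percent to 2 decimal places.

(1 + g_nom) = (1 + g_real)(1 + π) = 1.0300 × 1.1090 = 1.14227.

14.23%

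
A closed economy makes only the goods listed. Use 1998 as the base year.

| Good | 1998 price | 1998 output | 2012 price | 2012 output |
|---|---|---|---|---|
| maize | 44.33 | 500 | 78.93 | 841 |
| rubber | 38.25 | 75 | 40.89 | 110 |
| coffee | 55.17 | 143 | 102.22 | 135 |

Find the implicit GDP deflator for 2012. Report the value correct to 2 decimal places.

173.03

Nominal GDP 2012 = 78.93·841 + 40.89·110 + 102.22·135 = 84677.73.
Real GDP 2012 (at 1998 prices) = 44.33·841 + 38.25·110 + 55.17·135 = 48936.98.
Deflator = Nominal/Real × 100 = 84677.73/48936.98 × 100 = 173.034.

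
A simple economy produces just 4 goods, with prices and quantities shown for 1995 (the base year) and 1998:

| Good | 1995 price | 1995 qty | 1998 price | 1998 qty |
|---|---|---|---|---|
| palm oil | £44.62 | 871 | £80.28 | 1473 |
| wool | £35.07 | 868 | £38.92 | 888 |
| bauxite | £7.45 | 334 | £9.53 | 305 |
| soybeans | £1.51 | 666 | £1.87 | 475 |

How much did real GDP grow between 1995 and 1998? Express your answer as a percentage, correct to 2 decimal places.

37.17%

Real GDP 1995 = Nominal GDP 1995 = 44.62·871 + 35.07·868 + 7.45·334 + 1.51·666 = 72798.74.
Real GDP 1998 (at 1995 prices) = 44.62·1473 + 35.07·888 + 7.45·305 + 1.51·475 = 99856.92.
Real growth = 99856.92/72798.74 − 1 = 0.3717.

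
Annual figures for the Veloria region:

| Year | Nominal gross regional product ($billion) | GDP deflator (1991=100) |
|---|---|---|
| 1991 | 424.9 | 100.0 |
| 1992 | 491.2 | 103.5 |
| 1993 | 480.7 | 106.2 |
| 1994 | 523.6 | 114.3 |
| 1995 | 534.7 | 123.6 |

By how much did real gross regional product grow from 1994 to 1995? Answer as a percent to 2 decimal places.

Real gross regional product 1994 = 523.6/1.143 = 458.09.
Real gross regional product 1995 = 534.7/1.236 = 432.61.
Change = 432.61/458.09 − 1 = -0.0556.

-5.56%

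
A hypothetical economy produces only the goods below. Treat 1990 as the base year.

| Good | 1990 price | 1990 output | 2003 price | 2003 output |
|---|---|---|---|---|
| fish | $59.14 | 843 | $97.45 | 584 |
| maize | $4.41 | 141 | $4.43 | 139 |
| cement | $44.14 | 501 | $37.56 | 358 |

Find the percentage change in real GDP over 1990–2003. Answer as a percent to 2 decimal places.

Real GDP 1990 = Nominal GDP 1990 = 59.14·843 + 4.41·141 + 44.14·501 = 72590.97.
Real GDP 2003 (at 1990 prices) = 59.14·584 + 4.41·139 + 44.14·358 = 50952.87.
Real growth = 50952.87/72590.97 − 1 = -0.2981.

-29.81%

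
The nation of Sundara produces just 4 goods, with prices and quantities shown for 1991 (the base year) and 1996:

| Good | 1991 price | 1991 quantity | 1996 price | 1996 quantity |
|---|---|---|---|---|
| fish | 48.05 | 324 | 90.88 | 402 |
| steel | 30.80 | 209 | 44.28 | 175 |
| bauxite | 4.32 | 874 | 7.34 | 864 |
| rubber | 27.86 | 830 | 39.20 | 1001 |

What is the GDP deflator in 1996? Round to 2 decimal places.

159.54

Nominal GDP 1996 = 90.88·402 + 44.28·175 + 7.34·864 + 39.20·1001 = 89863.72.
Real GDP 1996 (at 1991 prices) = 48.05·402 + 30.80·175 + 4.32·864 + 27.86·1001 = 56326.44.
Deflator = Nominal/Real × 100 = 89863.72/56326.44 × 100 = 159.541.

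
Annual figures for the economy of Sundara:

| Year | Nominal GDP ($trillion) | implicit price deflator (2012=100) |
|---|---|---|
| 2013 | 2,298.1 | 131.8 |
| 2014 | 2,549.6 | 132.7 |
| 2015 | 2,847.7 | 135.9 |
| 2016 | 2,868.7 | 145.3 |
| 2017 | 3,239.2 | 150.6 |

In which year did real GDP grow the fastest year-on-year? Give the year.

2014: real = 2549.6/1.327 = 1921.33; growth vs 2013 (1743.63) = 10.19%.
2015: real = 2847.7/1.359 = 2095.44; growth vs 2014 (1921.33) = 9.06%.
2016: real = 2868.7/1.453 = 1974.33; growth vs 2015 (2095.44) = -5.78%.
2017: real = 3239.2/1.506 = 2150.86; growth vs 2016 (1974.33) = 8.94%.

2014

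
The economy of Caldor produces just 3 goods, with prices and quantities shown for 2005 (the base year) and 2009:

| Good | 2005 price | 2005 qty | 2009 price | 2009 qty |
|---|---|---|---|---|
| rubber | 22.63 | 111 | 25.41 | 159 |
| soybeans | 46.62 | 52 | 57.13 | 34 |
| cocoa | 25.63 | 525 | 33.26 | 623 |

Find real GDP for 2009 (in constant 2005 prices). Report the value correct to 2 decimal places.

Real GDP 2009 = Σ (p_2005 × q_2009) = 22.63·159 + 46.62·34 + 25.63·623 = 21150.74.

21150.74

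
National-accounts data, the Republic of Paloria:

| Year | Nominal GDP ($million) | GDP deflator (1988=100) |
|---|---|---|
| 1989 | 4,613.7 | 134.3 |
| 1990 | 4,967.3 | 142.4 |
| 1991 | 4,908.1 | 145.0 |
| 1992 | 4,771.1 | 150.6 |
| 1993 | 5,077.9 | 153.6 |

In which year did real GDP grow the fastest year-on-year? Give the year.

1990: real = 4967.3/1.424 = 3488.27; growth vs 1989 (3435.37) = 1.54%.
1991: real = 4908.1/1.450 = 3384.90; growth vs 1990 (3488.27) = -2.96%.
1992: real = 4771.1/1.506 = 3168.06; growth vs 1991 (3384.90) = -6.41%.
1993: real = 5077.9/1.536 = 3305.92; growth vs 1992 (3168.06) = 4.35%.

1993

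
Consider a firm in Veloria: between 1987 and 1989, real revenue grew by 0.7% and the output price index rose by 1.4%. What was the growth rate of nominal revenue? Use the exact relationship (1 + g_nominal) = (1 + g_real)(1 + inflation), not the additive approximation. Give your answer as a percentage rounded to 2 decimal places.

2.11%

(1 + g_nom) = (1 + g_real)(1 + π) = 1.0070 × 1.0140 = 1.02110.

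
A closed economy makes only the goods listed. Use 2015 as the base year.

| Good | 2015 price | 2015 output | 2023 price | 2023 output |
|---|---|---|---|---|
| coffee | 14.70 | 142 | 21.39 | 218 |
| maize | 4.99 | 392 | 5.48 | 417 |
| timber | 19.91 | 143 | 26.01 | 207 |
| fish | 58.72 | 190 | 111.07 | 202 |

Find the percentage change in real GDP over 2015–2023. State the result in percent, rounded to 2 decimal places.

Real GDP 2015 = Nominal GDP 2015 = 14.70·142 + 4.99·392 + 19.91·143 + 58.72·190 = 18047.41.
Real GDP 2023 (at 2015 prices) = 14.70·218 + 4.99·417 + 19.91·207 + 58.72·202 = 21268.24.
Real growth = 21268.24/18047.41 − 1 = 0.1785.

17.85%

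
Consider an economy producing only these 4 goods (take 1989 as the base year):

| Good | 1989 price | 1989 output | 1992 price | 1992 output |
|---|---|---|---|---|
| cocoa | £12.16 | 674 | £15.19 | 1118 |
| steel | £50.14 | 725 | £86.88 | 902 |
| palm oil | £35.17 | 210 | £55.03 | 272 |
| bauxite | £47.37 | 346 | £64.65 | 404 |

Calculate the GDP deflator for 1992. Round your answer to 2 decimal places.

Nominal GDP 1992 = 15.19·1118 + 86.88·902 + 55.03·272 + 64.65·404 = 136434.94.
Real GDP 1992 (at 1989 prices) = 12.16·1118 + 50.14·902 + 35.17·272 + 47.37·404 = 87524.88.
Deflator = Nominal/Real × 100 = 136434.94/87524.88 × 100 = 155.881.

155.88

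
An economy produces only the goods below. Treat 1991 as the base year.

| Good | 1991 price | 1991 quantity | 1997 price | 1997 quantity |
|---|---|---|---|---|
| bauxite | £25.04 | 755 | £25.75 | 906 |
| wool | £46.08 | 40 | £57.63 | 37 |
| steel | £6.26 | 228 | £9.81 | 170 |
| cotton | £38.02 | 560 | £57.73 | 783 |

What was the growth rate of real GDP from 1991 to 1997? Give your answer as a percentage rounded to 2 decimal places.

27.05%

Real GDP 1991 = Nominal GDP 1991 = 25.04·755 + 46.08·40 + 6.26·228 + 38.02·560 = 43466.88.
Real GDP 1997 (at 1991 prices) = 25.04·906 + 46.08·37 + 6.26·170 + 38.02·783 = 55225.06.
Real growth = 55225.06/43466.88 − 1 = 0.2705.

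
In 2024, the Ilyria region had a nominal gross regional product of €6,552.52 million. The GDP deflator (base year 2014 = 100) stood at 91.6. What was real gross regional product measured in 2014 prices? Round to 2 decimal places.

Real gross regional product = Nominal / (GDP deflator/100) = 6552.52 / 0.916 = 7153.41.

€7,153.41 million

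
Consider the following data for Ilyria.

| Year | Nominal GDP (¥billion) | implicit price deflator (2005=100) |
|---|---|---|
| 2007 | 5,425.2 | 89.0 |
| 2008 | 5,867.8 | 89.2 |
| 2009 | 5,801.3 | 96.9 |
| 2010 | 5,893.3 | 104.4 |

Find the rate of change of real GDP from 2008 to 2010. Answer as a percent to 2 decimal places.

Real GDP 2008 = 5867.8/0.892 = 6578.25.
Real GDP 2010 = 5893.3/1.044 = 5644.92.
Change = 5644.92/6578.25 − 1 = -0.1419.

-14.19%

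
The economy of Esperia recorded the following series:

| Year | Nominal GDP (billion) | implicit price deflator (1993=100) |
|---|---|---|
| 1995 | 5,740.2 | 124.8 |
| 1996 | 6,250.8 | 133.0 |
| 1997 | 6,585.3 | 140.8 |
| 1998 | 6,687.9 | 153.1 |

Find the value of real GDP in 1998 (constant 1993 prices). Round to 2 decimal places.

4,368.32 billion

Real GDP 1998 = 6687.9 / 1.531 = 4368.32.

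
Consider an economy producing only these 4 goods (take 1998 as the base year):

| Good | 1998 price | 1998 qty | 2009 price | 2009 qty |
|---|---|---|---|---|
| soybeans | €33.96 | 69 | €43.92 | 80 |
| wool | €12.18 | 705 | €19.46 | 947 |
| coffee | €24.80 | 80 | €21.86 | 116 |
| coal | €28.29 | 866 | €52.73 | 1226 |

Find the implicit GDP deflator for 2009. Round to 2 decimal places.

172.02

Nominal GDP 2009 = 43.92·80 + 19.46·947 + 21.86·116 + 52.73·1226 = 89124.96.
Real GDP 2009 (at 1998 prices) = 33.96·80 + 12.18·947 + 24.80·116 + 28.29·1226 = 51811.60.
Deflator = Nominal/Real × 100 = 89124.96/51811.60 × 100 = 172.017.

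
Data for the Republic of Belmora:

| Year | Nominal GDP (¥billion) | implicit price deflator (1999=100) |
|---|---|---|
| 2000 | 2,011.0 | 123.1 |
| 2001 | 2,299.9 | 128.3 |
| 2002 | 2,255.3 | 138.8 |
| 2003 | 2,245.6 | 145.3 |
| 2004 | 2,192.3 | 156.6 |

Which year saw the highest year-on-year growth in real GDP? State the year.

2001: real = 2299.9/1.283 = 1792.60; growth vs 2000 (1633.63) = 9.73%.
2002: real = 2255.3/1.388 = 1624.86; growth vs 2001 (1792.60) = -9.36%.
2003: real = 2245.6/1.453 = 1545.49; growth vs 2002 (1624.86) = -4.88%.
2004: real = 2192.3/1.566 = 1399.94; growth vs 2003 (1545.49) = -9.42%.

2001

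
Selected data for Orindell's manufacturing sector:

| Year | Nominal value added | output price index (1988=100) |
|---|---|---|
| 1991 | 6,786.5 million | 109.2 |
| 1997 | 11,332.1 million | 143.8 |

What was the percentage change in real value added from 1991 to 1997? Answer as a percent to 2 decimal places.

26.80%

Real value added 1991 = 6786.5 / 1.092 = 6214.74.
Real value added 1997 = 11332.1 / 1.438 = 7880.46.
Real growth = 7880.46 / 6214.74 − 1 = 0.2680.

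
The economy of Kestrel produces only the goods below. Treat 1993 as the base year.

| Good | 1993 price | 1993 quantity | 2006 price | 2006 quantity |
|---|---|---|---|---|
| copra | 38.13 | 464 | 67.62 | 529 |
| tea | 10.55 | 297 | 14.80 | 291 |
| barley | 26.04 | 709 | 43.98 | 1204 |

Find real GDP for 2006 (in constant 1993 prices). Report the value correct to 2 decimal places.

54592.98

Real GDP 2006 = Σ (p_1993 × q_2006) = 38.13·529 + 10.55·291 + 26.04·1204 = 54592.98.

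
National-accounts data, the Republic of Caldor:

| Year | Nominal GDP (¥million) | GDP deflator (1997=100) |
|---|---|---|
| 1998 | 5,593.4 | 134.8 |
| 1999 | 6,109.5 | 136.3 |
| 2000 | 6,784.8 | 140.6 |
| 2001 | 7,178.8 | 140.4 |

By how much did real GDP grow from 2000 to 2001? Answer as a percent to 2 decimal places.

Real GDP 2000 = 6784.8/1.406 = 4825.60.
Real GDP 2001 = 7178.8/1.404 = 5113.11.
Change = 5113.11/4825.60 − 1 = 0.0596.

5.96%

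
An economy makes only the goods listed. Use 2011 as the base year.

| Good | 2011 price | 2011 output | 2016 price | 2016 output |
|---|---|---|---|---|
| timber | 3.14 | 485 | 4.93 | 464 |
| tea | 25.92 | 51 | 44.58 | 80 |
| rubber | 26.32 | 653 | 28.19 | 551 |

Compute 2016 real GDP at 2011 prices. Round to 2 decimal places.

Real GDP 2016 = Σ (p_2011 × q_2016) = 3.14·464 + 25.92·80 + 26.32·551 = 18032.88.

18032.88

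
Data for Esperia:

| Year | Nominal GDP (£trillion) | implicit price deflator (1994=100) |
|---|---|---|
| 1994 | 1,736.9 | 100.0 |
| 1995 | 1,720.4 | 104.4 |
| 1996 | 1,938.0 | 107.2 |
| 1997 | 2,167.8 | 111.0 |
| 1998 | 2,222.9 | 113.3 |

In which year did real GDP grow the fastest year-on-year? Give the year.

1995: real = 1720.4/1.044 = 1647.89; growth vs 1994 (1736.90) = -5.12%.
1996: real = 1938.0/1.072 = 1807.84; growth vs 1995 (1647.89) = 9.71%.
1997: real = 2167.8/1.110 = 1952.97; growth vs 1996 (1807.84) = 8.03%.
1998: real = 2222.9/1.133 = 1961.96; growth vs 1997 (1952.97) = 0.46%.

1996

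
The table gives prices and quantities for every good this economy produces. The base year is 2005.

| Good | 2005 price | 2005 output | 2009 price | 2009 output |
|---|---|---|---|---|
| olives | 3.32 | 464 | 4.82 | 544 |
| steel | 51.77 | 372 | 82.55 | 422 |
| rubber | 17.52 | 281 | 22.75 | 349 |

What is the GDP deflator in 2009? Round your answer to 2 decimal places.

Nominal GDP 2009 = 4.82·544 + 82.55·422 + 22.75·349 = 45397.93.
Real GDP 2009 (at 2005 prices) = 3.32·544 + 51.77·422 + 17.52·349 = 29767.50.
Deflator = Nominal/Real × 100 = 45397.93/29767.50 × 100 = 152.508.

152.51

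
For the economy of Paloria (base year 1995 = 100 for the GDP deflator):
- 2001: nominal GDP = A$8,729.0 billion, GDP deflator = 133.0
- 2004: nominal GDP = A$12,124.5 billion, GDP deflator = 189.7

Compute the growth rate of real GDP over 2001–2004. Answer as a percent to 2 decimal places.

Deflate each year: 2001 → 8729.0/1.330 = 6563.16; 2004 → 12124.5/1.897 = 6391.41.
So real GDP changed by 6391.41/6563.16 − 1 = -0.0262, i.e. -2.62%.

-2.62%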